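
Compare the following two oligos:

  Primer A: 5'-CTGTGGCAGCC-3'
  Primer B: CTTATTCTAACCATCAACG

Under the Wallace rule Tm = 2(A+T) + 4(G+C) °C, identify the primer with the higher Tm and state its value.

Primer B, 52°C

Primer A: A+T=3, G+C=8 → Tm = 2(3)+4(8) = 38°C
Primer B: A+T=12, G+C=7 → Tm = 2(12)+4(7) = 52°C
38°C vs 52°C → primer B is higher.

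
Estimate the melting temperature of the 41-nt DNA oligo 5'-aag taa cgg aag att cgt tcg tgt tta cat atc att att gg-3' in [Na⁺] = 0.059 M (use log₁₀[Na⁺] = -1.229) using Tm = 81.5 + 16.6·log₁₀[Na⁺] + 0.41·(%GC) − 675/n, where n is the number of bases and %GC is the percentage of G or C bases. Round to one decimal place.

Length n = 41. Counting bases: C=5, T=15, A=12, G=9
G+C = 14, so %GC = 14/41 × 100 = 34.146%
Salt term: 16.6 × (-1.229) = -20.401
GC term: 0.41 × 34.146 = 14; length term: −675/41 = −16.463
Tm = 81.5 + (-20.401) + 14 − 16.463 = 58.636 → 58.6°C

58.6°C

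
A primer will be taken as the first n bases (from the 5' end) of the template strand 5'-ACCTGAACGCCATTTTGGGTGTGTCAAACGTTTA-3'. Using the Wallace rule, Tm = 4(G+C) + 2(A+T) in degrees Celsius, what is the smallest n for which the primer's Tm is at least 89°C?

First 29 bases: ACCTGAACGCCATTTTGGGTGTGTCAAAC → Tm = 86°C (< 89°C)
First 30 bases: ACCTGAACGCCATTTTGGGTGTGTCAAACG → Tm = 90°C (≥ 89°C)
Each additional base adds 2°C (A/T) or 4°C (G/C), so Tm is non-decreasing in n; n = 30 is the first length to reach 89°C.

n = 30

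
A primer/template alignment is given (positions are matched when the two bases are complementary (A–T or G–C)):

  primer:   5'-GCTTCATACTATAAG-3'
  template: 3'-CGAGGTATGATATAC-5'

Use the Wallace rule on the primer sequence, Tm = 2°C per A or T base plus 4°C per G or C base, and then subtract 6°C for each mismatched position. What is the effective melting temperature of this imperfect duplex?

28°C

Primer base counts: A=5, T=5, G=2, C=3 → A+T=10, G+C=5
Perfect-match Tm = 2(10) + 4(5) = 20 + 20 = 40°C
Mismatches (positions where the bases are not complementary): 2 (at positions 4, 14)
Effective Tm = 40 − 2×6 = 40 − 12 = 28°C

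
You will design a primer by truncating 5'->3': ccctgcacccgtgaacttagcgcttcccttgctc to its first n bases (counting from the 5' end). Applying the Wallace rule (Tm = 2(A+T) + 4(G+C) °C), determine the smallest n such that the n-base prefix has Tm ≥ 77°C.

n = 24

First 23 bases: CCCTGCACCCGTGAACTTAGCGC → Tm = 76°C (< 77°C)
First 24 bases: CCCTGCACCCGTGAACTTAGCGCT → Tm = 78°C (≥ 77°C)
Each additional base adds 2°C (A/T) or 4°C (G/C), so Tm is non-decreasing in n; n = 24 is the first length to reach 77°C.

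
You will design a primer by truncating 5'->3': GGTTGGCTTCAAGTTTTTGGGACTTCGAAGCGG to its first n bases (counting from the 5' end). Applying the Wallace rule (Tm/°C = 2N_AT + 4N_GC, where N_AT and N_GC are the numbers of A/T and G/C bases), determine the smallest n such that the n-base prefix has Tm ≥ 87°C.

First 29 bases: GGTTGGCTTCAAGTTTTTGGGACTTCGAA → Tm = 84°C (< 87°C)
First 30 bases: GGTTGGCTTCAAGTTTTTGGGACTTCGAAG → Tm = 88°C (≥ 87°C)
Since every base adds ≥2°C, Tm only increases with n, so the threshold is first crossed at n = 30.

n = 30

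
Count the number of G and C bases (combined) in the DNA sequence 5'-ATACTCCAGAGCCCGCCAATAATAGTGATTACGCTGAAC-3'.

Scanning the sequence gives T=8, G=7, A=13, C=11.
G+C = 7 + 11 = 18

18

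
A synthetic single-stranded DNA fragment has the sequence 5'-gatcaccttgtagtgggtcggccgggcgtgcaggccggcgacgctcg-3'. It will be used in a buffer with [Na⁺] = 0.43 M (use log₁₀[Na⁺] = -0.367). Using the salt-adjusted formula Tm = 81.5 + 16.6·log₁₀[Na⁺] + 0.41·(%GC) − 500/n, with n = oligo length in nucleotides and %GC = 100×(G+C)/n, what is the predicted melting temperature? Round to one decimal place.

Length n = 47. Base counts: C=14, A=5, G=20, T=8
G+C = 34, so %GC = 34/47 × 100 = 72.34%
Salt term: 16.6 × (-0.367) = -6.092
GC term: 0.41 × 72.34 = 29.659; length term: −500/47 = −10.638
Tm = 81.5 + (-6.092) + 29.659 − 10.638 = 94.429 → 94.4°C

94.4°C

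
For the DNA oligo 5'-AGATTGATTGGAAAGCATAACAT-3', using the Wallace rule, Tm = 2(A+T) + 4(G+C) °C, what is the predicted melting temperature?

60°C

Scanning the sequence gives A=10, T=6, C=2, G=5.
So N_AT = 16 and N_GC = 7.
Tm = 4·7 + 2·16 = 28 + 32 = 60°C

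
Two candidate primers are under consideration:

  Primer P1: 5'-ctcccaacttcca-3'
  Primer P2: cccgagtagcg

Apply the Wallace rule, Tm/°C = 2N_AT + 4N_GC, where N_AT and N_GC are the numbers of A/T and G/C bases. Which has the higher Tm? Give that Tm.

Primer P1, 40°C

Primer P1: A+T=6, G+C=7 → Tm = 2(6)+4(7) = 40°C
Primer P2: A+T=3, G+C=8 → Tm = 2(3)+4(8) = 38°C
40°C vs 38°C → primer P1 is higher.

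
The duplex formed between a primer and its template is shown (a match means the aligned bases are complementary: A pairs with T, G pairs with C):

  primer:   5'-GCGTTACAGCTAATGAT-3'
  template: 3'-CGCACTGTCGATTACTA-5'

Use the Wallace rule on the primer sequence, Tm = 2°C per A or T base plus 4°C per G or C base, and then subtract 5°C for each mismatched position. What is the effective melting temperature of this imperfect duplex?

Primer base counts: A=5, T=5, G=4, C=3 → A+T=10, G+C=7
Perfect-match Tm = 2(10) + 4(7) = 20 + 28 = 48°C
Mismatches (positions where the bases are not complementary): 1 (at position 5)
Effective Tm = 48 − 1×5 = 48 − 5 = 43°C

43°C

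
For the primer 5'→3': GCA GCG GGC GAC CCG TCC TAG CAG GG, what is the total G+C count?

Scanning the sequence gives C=9, G=11, T=2, A=4.
Total G or C: 11 + 9 = 20

20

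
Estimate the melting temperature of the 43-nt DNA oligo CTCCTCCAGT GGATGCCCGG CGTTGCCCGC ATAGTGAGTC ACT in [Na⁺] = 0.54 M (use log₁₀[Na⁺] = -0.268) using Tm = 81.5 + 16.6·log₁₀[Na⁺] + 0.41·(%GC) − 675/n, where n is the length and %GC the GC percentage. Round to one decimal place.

Length n = 43. Base counts: G=12, A=6, C=15, T=10
G+C = 27, so %GC = 27/43 × 100 = 62.791%
Salt term: 16.6 × (-0.268) = -4.449
GC term: 0.41 × 62.791 = 25.744; length term: −675/43 = −15.698
Tm = 81.5 + (-4.449) + 25.744 − 15.698 = 87.097 → 87.1°C

87.1°C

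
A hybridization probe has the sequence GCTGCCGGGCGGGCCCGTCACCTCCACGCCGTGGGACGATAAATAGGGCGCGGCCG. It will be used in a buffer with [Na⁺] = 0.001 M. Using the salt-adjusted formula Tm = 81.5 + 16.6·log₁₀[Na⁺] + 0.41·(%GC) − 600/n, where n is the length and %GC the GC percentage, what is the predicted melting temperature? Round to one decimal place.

51.7°C

Length n = 56. Counting bases: A=8, T=6, C=20, G=22
G+C = 42, so %GC = 42/56 × 100 = 75%
Salt term: 16.6 × (-3) = -49.8
GC term: 0.41 × 75 = 30.75; length term: −600/56 = −10.714
Tm = 81.5 + (-49.8) + 30.75 − 10.714 = 51.736 → 51.7°C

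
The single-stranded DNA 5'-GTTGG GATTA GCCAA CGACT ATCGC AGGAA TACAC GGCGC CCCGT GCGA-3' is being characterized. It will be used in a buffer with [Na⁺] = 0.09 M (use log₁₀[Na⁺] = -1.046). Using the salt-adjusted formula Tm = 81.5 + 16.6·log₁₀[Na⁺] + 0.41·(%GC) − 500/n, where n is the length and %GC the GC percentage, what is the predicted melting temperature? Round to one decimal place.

78.2°C

Length n = 49. Base counts: A=12, C=14, T=8, G=15
G+C = 29, so %GC = 29/49 × 100 = 59.184%
Salt term: 16.6 × (-1.046) = -17.364
GC term: 0.41 × 59.184 = 24.265; length term: −500/49 = −10.204
Tm = 81.5 + (-17.364) + 24.265 − 10.204 = 78.197 → 78.2°C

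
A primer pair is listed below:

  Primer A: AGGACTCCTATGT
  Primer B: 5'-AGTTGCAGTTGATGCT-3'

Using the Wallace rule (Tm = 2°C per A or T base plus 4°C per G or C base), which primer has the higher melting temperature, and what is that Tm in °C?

Primer A: A+T=7, G+C=6 → Tm = 2(7)+4(6) = 38°C
Primer B: A+T=9, G+C=7 → Tm = 2(9)+4(7) = 46°C
38°C vs 46°C → primer B is higher.

Primer B, 46°C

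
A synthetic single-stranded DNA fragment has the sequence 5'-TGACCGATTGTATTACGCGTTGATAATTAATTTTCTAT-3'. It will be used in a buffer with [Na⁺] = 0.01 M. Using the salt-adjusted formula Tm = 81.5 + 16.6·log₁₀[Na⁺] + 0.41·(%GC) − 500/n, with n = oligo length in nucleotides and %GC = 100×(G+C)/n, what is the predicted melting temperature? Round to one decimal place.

Length n = 38. Base counts: A=10, G=6, C=5, T=17
G+C = 11, so %GC = 11/38 × 100 = 28.947%
Salt term: 16.6 × (-2) = -33.2
GC term: 0.41 × 28.947 = 11.868; length term: −500/38 = −13.158
Tm = 81.5 + (-33.2) + 11.868 − 13.158 = 47.01 → 47.0°C

47.0°C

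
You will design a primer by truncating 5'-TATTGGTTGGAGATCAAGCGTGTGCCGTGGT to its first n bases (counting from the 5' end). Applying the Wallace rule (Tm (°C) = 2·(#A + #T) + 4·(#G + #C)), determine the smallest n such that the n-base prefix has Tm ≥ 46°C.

n = 17

First 16 bases: TATTGGTTGGAGATCA → Tm = 44°C (< 46°C)
First 17 bases: TATTGGTTGGAGATCAA → Tm = 46°C (≥ 46°C)
Since every base adds ≥2°C, Tm only increases with n, so the threshold is first crossed at n = 17.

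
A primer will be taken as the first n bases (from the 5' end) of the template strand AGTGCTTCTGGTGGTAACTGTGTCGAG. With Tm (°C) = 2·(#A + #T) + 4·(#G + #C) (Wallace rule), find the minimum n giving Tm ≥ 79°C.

First 26 bases: AGTGCTTCTGGTGGTAACTGTGTCGA → Tm = 78°C (< 79°C)
First 27 bases: AGTGCTTCTGGTGGTAACTGTGTCGAG → Tm = 82°C (≥ 79°C)
Since every base adds ≥2°C, Tm only increases with n, so the threshold is first crossed at n = 27.

n = 27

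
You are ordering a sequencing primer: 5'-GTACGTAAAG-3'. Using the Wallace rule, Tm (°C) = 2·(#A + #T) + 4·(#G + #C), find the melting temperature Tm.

28°C

T=2, C=1, G=3, A=4
So N_AT = 6 and N_GC = 4.
Tm = 2(6) + 4(4) = 12 + 16 = 28°C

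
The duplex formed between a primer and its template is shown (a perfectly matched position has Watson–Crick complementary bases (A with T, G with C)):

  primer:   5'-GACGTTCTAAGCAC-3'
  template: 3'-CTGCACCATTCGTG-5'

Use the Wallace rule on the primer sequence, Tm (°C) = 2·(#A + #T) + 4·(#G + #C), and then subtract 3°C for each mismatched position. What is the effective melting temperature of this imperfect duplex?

36°C

Primer base counts: A=4, T=3, G=3, C=4 → A+T=7, G+C=7
Perfect-match Tm = 2(7) + 4(7) = 14 + 28 = 42°C
Mismatches (positions where the bases are not complementary): 2 (at positions 6, 7)
Effective Tm = 42 − 2×3 = 42 − 6 = 36°C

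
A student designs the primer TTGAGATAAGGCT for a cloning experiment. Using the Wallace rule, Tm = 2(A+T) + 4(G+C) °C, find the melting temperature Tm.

36°C

A=4, G=4, T=4, C=1
So N_AT = 8 and N_GC = 5.
Tm = 2×8 + 4×5 = 36°C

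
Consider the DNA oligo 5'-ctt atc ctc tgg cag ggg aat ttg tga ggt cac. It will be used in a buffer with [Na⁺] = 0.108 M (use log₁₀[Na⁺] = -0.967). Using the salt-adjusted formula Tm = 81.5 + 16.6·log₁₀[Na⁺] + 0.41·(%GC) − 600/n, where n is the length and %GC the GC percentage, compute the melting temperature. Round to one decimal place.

Length n = 33. Counting bases: G=10, T=10, A=6, C=7
G+C = 17, so %GC = 17/33 × 100 = 51.515%
Salt term: 16.6 × (-0.967) = -16.052
GC term: 0.41 × 51.515 = 21.121; length term: −600/33 = −18.182
Tm = 81.5 + (-16.052) + 21.121 − 18.182 = 68.387 → 68.4°C

68.4°C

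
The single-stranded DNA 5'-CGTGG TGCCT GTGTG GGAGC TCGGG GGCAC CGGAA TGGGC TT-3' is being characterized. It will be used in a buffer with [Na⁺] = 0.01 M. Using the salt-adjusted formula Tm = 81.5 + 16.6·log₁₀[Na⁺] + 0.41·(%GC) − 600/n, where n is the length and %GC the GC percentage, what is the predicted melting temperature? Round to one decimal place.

62.3°C

Length n = 42. Scanning the sequence gives A=4, G=20, C=9, T=9.
G+C = 29, so %GC = 29/42 × 100 = 69.048%
Salt term: 16.6 × (-2) = -33.2
GC term: 0.41 × 69.048 = 28.31; length term: −600/42 = −14.286
Tm = 81.5 + (-33.2) + 28.31 − 14.286 = 62.324 → 62.3°C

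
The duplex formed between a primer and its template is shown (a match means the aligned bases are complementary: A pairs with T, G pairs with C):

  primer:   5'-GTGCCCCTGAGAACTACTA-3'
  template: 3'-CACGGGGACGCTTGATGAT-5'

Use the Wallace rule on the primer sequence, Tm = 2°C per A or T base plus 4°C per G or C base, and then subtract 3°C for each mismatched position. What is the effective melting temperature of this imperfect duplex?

Primer base counts: A=5, T=4, G=4, C=6 → A+T=9, G+C=10
Perfect-match Tm = 2(9) + 4(10) = 18 + 40 = 58°C
Mismatches (positions where the bases are not complementary): 1 (at position 10)
Effective Tm = 58 − 1×3 = 58 − 3 = 55°C

55°C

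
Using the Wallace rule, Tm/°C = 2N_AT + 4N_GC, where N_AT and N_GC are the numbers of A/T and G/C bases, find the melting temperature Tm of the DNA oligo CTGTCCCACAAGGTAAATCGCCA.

70°C

Scanning the sequence gives G=4, C=8, A=7, T=4.
So N_AT = 11 and N_GC = 12.
Tm = 2(11) + 4(12) = 22 + 48 = 70°C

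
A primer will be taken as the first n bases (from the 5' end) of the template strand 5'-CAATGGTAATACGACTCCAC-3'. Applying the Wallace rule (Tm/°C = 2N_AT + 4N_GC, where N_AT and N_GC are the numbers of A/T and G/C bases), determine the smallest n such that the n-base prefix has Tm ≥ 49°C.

n = 18

First 17 bases: CAATGGTAATACGACTC → Tm = 48°C (< 49°C)
First 18 bases: CAATGGTAATACGACTCC → Tm = 52°C (≥ 49°C)
Each additional base adds 2°C (A/T) or 4°C (G/C), so Tm is non-decreasing in n; n = 18 is the first length to reach 49°C.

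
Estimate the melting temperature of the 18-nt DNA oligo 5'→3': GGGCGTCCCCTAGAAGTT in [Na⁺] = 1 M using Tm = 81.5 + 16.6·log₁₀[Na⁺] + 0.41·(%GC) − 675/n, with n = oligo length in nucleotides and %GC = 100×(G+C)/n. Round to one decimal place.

Length n = 18. Counting bases: C=5, G=6, T=4, A=3
G+C = 11, so %GC = 11/18 × 100 = 61.111%
Salt term: 16.6 × (0) = 0
GC term: 0.41 × 61.111 = 25.056; length term: −675/18 = −37.5
Tm = 81.5 + (0) + 25.056 − 37.5 = 69.056 → 69.1°C

69.1°C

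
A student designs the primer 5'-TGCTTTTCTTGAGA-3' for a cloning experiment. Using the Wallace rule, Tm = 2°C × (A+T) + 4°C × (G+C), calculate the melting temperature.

Scanning the sequence gives T=7, A=2, C=2, G=3.
So N_AT = 9 and N_GC = 5.
Tm = 2(9) + 4(5) = 18 + 20 = 38°C

38°C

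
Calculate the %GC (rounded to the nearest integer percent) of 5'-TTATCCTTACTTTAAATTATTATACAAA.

Base counts: A=11, T=13, G=0, C=4
G+C = 0 + 4 = 4 out of 28 bases
%GC = 4/28 × 100 = 14.29% ≈ 14%

14%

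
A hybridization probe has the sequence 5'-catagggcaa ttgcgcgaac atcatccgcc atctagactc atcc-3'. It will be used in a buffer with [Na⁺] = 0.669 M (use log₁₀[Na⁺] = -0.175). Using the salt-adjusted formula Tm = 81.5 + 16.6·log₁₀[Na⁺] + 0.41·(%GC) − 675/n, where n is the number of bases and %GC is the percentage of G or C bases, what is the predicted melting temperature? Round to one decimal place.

Length n = 44. Base counts: G=8, C=15, A=12, T=9
G+C = 23, so %GC = 23/44 × 100 = 52.273%
Salt term: 16.6 × (-0.175) = -2.905
GC term: 0.41 × 52.273 = 21.432; length term: −675/44 = −15.341
Tm = 81.5 + (-2.905) + 21.432 − 15.341 = 84.686 → 84.7°C

84.7°C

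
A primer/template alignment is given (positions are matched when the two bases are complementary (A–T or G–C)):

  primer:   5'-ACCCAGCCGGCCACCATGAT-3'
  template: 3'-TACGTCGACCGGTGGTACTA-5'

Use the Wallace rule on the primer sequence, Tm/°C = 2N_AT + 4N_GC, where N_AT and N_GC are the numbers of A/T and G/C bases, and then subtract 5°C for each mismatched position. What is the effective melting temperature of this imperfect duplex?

Primer base counts: A=5, T=2, G=4, C=9 → A+T=7, G+C=13
Perfect-match Tm = 2(7) + 4(13) = 14 + 52 = 66°C
Mismatches (positions where the bases are not complementary): 3 (at positions 2, 3, 8)
Effective Tm = 66 − 3×5 = 66 − 15 = 51°C

51°C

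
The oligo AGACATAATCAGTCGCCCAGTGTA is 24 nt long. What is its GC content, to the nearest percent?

46%

C=6, T=5, G=5, A=8
G+C = 5 + 6 = 11 out of 24 bases
%GC = 11/24 × 100 = 45.83% ≈ 46%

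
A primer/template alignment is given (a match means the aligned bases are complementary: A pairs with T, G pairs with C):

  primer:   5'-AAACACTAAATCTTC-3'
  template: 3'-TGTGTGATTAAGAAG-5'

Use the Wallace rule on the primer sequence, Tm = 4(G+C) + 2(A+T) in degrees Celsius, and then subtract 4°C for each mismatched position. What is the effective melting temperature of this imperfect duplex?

Primer base counts: A=7, T=4, G=0, C=4 → A+T=11, G+C=4
Perfect-match Tm = 2(11) + 4(4) = 22 + 16 = 38°C
Mismatches (positions where the bases are not complementary): 2 (at positions 2, 10)
Effective Tm = 38 − 2×4 = 38 − 8 = 30°C

30°C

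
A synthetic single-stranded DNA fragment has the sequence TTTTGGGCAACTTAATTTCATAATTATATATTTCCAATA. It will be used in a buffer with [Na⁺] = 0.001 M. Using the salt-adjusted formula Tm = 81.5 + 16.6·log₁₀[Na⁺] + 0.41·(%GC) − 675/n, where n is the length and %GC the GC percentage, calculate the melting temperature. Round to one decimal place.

22.8°C

Length n = 39. Scanning the sequence gives A=13, C=5, T=18, G=3.
G+C = 8, so %GC = 8/39 × 100 = 20.513%
Salt term: 16.6 × (-3) = -49.8
GC term: 0.41 × 20.513 = 8.41; length term: −675/39 = −17.308
Tm = 81.5 + (-49.8) + 8.41 − 17.308 = 22.802 → 22.8°C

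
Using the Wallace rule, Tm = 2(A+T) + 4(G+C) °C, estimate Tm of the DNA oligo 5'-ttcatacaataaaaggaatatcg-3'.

58°C

Base counts: G=3, C=3, T=6, A=11
So N_AT = 17 and N_GC = 6.
Tm = 4·6 + 2·17 = 24 + 34 = 58°C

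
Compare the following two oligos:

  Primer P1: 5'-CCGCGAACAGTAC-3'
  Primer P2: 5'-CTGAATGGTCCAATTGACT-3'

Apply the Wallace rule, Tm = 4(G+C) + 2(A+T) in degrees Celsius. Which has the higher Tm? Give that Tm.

Primer P2, 54°C

Primer P1: A+T=5, G+C=8 → Tm = 2(5)+4(8) = 42°C
Primer P2: A+T=11, G+C=8 → Tm = 2(11)+4(8) = 54°C
42°C vs 54°C → primer P2 is higher.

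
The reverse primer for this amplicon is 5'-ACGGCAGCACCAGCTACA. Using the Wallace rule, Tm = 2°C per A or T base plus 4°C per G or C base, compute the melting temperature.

Base counts: A=6, G=4, C=7, T=1
AT pairs contribute 7, GC pairs contribute 11.
Tm = 2×7 + 4×11 = 58°C

58°C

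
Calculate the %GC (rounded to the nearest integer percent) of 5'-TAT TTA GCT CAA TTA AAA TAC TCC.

25%

Counting bases: C=5, G=1, T=9, A=9
G+C = 1 + 5 = 6 out of 24 bases
%GC = 6/24 × 100 = 25% ≈ 25%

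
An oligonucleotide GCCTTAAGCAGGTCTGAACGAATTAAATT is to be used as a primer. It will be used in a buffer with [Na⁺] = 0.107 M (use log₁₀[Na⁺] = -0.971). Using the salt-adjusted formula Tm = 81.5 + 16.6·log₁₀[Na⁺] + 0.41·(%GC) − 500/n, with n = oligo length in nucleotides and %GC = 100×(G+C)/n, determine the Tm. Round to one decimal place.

Length n = 29. Counting bases: T=8, C=5, G=6, A=10
G+C = 11, so %GC = 11/29 × 100 = 37.931%
Salt term: 16.6 × (-0.971) = -16.119
GC term: 0.41 × 37.931 = 15.552; length term: −500/29 = −17.241
Tm = 81.5 + (-16.119) + 15.552 − 17.241 = 63.692 → 63.7°C

63.7°C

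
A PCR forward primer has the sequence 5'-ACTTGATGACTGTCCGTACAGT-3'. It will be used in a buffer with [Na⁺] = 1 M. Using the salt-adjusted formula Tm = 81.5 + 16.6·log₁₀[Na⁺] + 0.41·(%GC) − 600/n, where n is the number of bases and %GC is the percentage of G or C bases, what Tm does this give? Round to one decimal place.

72.9°C

Length n = 22. Base counts: A=5, C=5, T=7, G=5
G+C = 10, so %GC = 10/22 × 100 = 45.455%
Salt term: 16.6 × (0) = 0
GC term: 0.41 × 45.455 = 18.637; length term: −600/22 = −27.273
Tm = 81.5 + (0) + 18.637 − 27.273 = 72.864 → 72.9°C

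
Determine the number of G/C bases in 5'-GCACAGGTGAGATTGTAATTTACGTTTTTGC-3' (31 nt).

T=12, C=4, G=8, A=7
Total G or C: 8 + 4 = 12

12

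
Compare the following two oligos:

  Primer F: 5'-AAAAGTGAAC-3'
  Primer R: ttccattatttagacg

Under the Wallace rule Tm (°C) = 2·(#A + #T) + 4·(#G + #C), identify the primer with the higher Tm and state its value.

Primer F: A+T=7, G+C=3 → Tm = 2(7)+4(3) = 26°C
Primer R: A+T=11, G+C=5 → Tm = 2(11)+4(5) = 42°C
26°C vs 42°C → primer R is higher.

Primer R, 42°C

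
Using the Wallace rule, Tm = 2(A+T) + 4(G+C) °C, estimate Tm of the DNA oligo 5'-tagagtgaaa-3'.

26°C

Base counts: C=0, G=3, T=2, A=5
AT pairs contribute 7, GC pairs contribute 3.
Tm = 2×7 + 4×3 = 26°C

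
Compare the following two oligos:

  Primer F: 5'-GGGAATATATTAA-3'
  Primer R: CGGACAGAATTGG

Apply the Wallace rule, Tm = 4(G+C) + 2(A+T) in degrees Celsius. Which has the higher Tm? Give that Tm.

Primer R, 40°C

Primer F: A+T=10, G+C=3 → Tm = 2(10)+4(3) = 32°C
Primer R: A+T=6, G+C=7 → Tm = 2(6)+4(7) = 40°C
32°C vs 40°C → primer R is higher.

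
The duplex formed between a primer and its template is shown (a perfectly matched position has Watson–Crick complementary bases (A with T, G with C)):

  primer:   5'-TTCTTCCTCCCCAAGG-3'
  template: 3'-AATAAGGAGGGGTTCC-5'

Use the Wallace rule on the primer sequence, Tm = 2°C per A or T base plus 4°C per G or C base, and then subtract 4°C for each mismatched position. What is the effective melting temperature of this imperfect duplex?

46°C

Primer base counts: A=2, T=5, G=2, C=7 → A+T=7, G+C=9
Perfect-match Tm = 2(7) + 4(9) = 14 + 36 = 50°C
Mismatches (positions where the bases are not complementary): 1 (at position 3)
Effective Tm = 50 − 1×4 = 50 − 4 = 46°C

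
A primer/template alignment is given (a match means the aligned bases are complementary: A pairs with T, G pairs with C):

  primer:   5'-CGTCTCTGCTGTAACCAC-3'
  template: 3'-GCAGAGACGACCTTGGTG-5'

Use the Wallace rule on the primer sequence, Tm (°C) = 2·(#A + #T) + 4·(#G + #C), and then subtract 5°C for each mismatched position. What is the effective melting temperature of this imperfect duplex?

51°C

Primer base counts: A=3, T=5, G=3, C=7 → A+T=8, G+C=10
Perfect-match Tm = 2(8) + 4(10) = 16 + 40 = 56°C
Mismatches (positions where the bases are not complementary): 1 (at position 12)
Effective Tm = 56 − 1×5 = 56 − 5 = 51°C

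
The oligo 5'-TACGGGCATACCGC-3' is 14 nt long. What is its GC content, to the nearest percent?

64%

Base counts: G=4, C=5, A=3, T=2
G+C = 4 + 5 = 9 out of 14 bases
%GC = 9/14 × 100 = 64.29% ≈ 64%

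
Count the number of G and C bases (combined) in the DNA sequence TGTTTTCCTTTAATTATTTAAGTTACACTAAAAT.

Counting bases: A=11, G=2, T=17, C=4
G+C = 2 + 4 = 6

6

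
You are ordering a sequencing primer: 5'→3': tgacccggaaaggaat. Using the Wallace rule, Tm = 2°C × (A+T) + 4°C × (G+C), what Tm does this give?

48°C

Scanning the sequence gives G=5, T=2, C=3, A=6.
So N_AT = 8 and N_GC = 8.
Tm = 2(8) + 4(8) = 16 + 32 = 48°C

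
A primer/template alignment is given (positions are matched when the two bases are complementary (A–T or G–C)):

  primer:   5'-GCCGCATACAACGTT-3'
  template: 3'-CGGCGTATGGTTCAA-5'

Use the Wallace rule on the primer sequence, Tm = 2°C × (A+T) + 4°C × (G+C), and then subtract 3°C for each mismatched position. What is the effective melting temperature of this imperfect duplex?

Primer base counts: A=4, T=3, G=3, C=5 → A+T=7, G+C=8
Perfect-match Tm = 2(7) + 4(8) = 14 + 32 = 46°C
Mismatches (positions where the bases are not complementary): 2 (at positions 10, 12)
Effective Tm = 46 − 2×3 = 46 − 6 = 40°C

40°C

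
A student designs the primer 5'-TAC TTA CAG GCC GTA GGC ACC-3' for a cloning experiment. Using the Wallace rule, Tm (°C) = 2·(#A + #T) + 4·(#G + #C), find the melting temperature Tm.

66°C

Scanning the sequence gives C=7, T=4, G=5, A=5.
A+T = 9, G+C = 12
Tm = 4·12 + 2·9 = 48 + 18 = 66°C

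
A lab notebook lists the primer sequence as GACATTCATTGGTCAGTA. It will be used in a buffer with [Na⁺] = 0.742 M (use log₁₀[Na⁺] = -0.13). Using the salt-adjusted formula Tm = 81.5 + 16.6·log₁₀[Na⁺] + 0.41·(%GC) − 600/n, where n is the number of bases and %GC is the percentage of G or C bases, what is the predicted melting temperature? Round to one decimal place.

Length n = 18. Base counts: A=5, T=6, C=3, G=4
G+C = 7, so %GC = 7/18 × 100 = 38.889%
Salt term: 16.6 × (-0.13) = -2.158
GC term: 0.41 × 38.889 = 15.944; length term: −600/18 = −33.333
Tm = 81.5 + (-2.158) + 15.944 − 33.333 = 61.953 → 62.0°C

62.0°C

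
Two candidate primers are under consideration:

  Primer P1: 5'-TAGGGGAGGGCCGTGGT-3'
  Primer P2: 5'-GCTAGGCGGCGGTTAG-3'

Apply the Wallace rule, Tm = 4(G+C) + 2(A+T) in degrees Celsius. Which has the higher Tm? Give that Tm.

Primer P1, 58°C

Primer P1: A+T=5, G+C=12 → Tm = 2(5)+4(12) = 58°C
Primer P2: A+T=5, G+C=11 → Tm = 2(5)+4(11) = 54°C
58°C vs 54°C → primer P1 is higher.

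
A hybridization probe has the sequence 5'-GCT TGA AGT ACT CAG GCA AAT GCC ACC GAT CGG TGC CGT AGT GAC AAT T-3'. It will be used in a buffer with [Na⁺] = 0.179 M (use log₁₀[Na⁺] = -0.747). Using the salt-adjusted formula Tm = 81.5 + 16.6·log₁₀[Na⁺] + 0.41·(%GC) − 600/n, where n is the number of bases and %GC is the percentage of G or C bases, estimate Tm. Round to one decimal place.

Length n = 49. Counting bases: T=11, C=12, G=13, A=13
G+C = 25, so %GC = 25/49 × 100 = 51.02%
Salt term: 16.6 × (-0.747) = -12.4
GC term: 0.41 × 51.02 = 20.918; length term: −600/49 = −12.245
Tm = 81.5 + (-12.4) + 20.918 − 12.245 = 77.773 → 77.8°C

77.8°C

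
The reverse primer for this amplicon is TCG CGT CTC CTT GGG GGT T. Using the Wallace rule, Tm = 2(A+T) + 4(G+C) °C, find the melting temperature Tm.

62°C

G=7, C=5, A=0, T=7
So N_AT = 7 and N_GC = 12.
Tm = 2×7 + 4×12 = 62°C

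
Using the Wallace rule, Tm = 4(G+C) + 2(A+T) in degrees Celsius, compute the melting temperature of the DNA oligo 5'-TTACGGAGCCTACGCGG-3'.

56°C

Scanning the sequence gives A=3, C=5, T=3, G=6.
A+T = 6, G+C = 11
Tm = 4·11 + 2·6 = 44 + 12 = 56°C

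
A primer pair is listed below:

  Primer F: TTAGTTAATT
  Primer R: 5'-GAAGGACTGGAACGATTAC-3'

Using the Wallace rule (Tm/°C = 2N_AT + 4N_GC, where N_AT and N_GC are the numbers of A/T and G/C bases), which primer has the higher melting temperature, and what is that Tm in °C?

Primer R, 56°C

Primer F: A+T=9, G+C=1 → Tm = 2(9)+4(1) = 22°C
Primer R: A+T=10, G+C=9 → Tm = 2(10)+4(9) = 56°C
22°C vs 56°C → primer R is higher.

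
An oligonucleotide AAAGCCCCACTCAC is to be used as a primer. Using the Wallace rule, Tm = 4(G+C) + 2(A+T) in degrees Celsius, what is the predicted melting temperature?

44°C

T=1, A=5, C=7, G=1
AT pairs contribute 6, GC pairs contribute 8.
Tm = 4·8 + 2·6 = 32 + 12 = 44°C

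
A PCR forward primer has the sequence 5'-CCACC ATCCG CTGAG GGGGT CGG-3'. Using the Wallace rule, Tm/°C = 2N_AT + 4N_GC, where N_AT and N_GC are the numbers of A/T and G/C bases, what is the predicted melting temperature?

T=3, A=3, G=9, C=8
So N_AT = 6 and N_GC = 17.
Tm = 2(6) + 4(17) = 12 + 68 = 80°C

80°C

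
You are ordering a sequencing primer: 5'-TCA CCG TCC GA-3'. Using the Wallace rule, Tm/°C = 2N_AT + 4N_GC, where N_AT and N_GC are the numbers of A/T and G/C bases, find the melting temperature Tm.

36°C

G=2, A=2, C=5, T=2
A+T = 4, G+C = 7
Tm = 2(4) + 4(7) = 8 + 28 = 36°C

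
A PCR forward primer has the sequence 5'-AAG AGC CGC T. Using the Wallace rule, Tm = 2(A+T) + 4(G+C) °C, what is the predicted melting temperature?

Base counts: T=1, C=3, G=3, A=3
AT pairs contribute 4, GC pairs contribute 6.
Tm = 4·6 + 2·4 = 24 + 8 = 32°C

32°C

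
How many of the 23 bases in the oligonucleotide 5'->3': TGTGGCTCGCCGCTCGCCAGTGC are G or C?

17

Base counts: G=8, T=5, A=1, C=9
Total G or C: 8 + 9 = 17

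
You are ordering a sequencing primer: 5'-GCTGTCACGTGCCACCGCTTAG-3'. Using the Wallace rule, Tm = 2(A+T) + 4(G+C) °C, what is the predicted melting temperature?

Scanning the sequence gives T=5, A=3, C=8, G=6.
A+T = 8, G+C = 14
Tm = 4·14 + 2·8 = 56 + 16 = 72°C

72°C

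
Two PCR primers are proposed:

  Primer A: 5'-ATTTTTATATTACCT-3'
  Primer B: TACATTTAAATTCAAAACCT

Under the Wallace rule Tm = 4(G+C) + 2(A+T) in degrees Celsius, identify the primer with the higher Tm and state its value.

Primer B, 48°C

Primer A: A+T=13, G+C=2 → Tm = 2(13)+4(2) = 34°C
Primer B: A+T=16, G+C=4 → Tm = 2(16)+4(4) = 48°C
34°C vs 48°C → primer B is higher.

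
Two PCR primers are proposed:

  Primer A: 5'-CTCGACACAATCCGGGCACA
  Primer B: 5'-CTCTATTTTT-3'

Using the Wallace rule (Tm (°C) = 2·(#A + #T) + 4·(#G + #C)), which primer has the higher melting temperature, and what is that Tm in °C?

Primer A: A+T=8, G+C=12 → Tm = 2(8)+4(12) = 64°C
Primer B: A+T=8, G+C=2 → Tm = 2(8)+4(2) = 24°C
64°C vs 24°C → primer A is higher.

Primer A, 64°C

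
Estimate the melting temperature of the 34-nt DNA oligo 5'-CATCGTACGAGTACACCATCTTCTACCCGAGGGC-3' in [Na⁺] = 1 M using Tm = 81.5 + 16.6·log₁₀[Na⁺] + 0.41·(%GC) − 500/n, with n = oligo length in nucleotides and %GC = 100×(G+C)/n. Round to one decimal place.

89.7°C

Length n = 34. T=7, C=12, G=7, A=8
G+C = 19, so %GC = 19/34 × 100 = 55.882%
Salt term: 16.6 × (0) = 0
GC term: 0.41 × 55.882 = 22.912; length term: −500/34 = −14.706
Tm = 81.5 + (0) + 22.912 − 14.706 = 89.706 → 89.7°C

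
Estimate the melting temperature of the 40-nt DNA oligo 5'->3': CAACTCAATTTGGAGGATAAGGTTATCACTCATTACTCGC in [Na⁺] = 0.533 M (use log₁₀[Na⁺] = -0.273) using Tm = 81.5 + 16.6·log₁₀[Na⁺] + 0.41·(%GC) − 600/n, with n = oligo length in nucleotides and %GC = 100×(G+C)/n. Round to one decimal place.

Length n = 40. Base counts: C=9, G=7, T=12, A=12
G+C = 16, so %GC = 16/40 × 100 = 40%
Salt term: 16.6 × (-0.273) = -4.532
GC term: 0.41 × 40 = 16.4; length term: −600/40 = −15
Tm = 81.5 + (-4.532) + 16.4 − 15 = 78.368 → 78.4°C

78.4°C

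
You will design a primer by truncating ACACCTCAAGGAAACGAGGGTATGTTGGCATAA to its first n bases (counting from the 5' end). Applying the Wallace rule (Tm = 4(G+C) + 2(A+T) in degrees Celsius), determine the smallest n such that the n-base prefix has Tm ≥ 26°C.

First 8 bases: ACACCTCA → Tm = 24°C (< 26°C)
First 9 bases: ACACCTCAA → Tm = 26°C (≥ 26°C)
Each additional base adds 2°C (A/T) or 4°C (G/C), so Tm is non-decreasing in n; n = 9 is the first length to reach 26°C.

n = 9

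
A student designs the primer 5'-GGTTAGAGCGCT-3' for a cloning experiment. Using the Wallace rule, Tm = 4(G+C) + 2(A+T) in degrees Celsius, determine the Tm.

38°C

C=2, A=2, G=5, T=3
A+T = 5, G+C = 7
Tm = 2×5 + 4×7 = 38°C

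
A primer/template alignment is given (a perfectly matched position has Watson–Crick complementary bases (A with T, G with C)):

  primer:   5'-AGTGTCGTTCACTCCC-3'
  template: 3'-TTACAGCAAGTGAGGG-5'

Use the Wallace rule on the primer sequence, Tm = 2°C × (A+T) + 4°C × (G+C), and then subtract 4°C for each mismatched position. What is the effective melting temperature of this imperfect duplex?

46°C

Primer base counts: A=2, T=5, G=3, C=6 → A+T=7, G+C=9
Perfect-match Tm = 2(7) + 4(9) = 14 + 36 = 50°C
Mismatches (positions where the bases are not complementary): 1 (at position 2)
Effective Tm = 50 − 1×4 = 50 − 4 = 46°C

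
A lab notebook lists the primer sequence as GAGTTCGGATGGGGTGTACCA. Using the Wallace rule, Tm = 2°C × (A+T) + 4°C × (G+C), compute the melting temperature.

Scanning the sequence gives C=3, T=5, G=9, A=4.
A+T = 9, G+C = 12
Tm = 2×9 + 4×12 = 66°C

66°C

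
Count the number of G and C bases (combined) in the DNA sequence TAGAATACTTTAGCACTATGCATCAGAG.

G=5, A=10, T=8, C=5
G+C = 5 + 5 = 10

10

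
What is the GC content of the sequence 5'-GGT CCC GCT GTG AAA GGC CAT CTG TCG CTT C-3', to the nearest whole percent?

Scanning the sequence gives G=9, C=10, T=8, A=4.
G+C = 9 + 10 = 19 out of 31 bases
%GC = 19/31 × 100 = 61.29% ≈ 61%

61%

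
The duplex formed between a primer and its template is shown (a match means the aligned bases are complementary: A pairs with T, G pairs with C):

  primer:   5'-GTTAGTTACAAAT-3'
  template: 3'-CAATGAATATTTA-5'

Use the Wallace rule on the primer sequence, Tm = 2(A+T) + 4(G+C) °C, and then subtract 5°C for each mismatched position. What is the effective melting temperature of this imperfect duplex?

22°C

Primer base counts: A=5, T=5, G=2, C=1 → A+T=10, G+C=3
Perfect-match Tm = 2(10) + 4(3) = 20 + 12 = 32°C
Mismatches (positions where the bases are not complementary): 2 (at positions 5, 9)
Effective Tm = 32 − 2×5 = 32 − 10 = 22°C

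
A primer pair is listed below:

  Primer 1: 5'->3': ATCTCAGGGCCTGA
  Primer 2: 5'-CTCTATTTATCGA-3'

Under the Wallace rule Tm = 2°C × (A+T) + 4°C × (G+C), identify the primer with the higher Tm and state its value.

Primer 1, 44°C

Primer 1: A+T=6, G+C=8 → Tm = 2(6)+4(8) = 44°C
Primer 2: A+T=9, G+C=4 → Tm = 2(9)+4(4) = 34°C
44°C vs 34°C → primer 1 is higher.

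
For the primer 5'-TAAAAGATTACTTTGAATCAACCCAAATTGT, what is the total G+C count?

C=5, G=3, T=10, A=13
Total G or C: 3 + 5 = 8

8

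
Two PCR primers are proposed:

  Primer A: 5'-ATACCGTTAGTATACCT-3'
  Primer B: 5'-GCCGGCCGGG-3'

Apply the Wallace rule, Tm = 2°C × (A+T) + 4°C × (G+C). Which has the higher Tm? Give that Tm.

Primer A: A+T=11, G+C=6 → Tm = 2(11)+4(6) = 46°C
Primer B: A+T=0, G+C=10 → Tm = 2(0)+4(10) = 40°C
46°C vs 40°C → primer A is higher.

Primer A, 46°C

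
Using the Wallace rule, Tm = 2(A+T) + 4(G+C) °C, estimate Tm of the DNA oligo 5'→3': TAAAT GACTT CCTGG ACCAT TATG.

66°C

Scanning the sequence gives A=7, T=8, G=4, C=5.
A+T = 15, G+C = 9
Tm = 2(15) + 4(9) = 30 + 36 = 66°C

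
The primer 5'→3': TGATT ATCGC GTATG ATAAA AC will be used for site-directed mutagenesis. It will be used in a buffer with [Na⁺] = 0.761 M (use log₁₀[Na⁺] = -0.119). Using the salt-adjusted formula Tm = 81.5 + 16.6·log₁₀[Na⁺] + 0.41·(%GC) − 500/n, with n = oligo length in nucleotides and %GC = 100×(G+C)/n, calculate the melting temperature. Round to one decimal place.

69.8°C

Length n = 22. Counting bases: C=3, T=7, G=4, A=8
G+C = 7, so %GC = 7/22 × 100 = 31.818%
Salt term: 16.6 × (-0.119) = -1.975
GC term: 0.41 × 31.818 = 13.045; length term: −500/22 = −22.727
Tm = 81.5 + (-1.975) + 13.045 − 22.727 = 69.843 → 69.8°C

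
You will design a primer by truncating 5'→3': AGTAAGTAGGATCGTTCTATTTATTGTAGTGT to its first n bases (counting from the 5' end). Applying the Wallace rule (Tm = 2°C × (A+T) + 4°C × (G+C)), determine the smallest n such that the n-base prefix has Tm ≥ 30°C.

First 10 bases: AGTAAGTAGG → Tm = 28°C (< 30°C)
First 11 bases: AGTAAGTAGGA → Tm = 30°C (≥ 30°C)
Each additional base adds 2°C (A/T) or 4°C (G/C), so Tm is non-decreasing in n; n = 11 is the first length to reach 30°C.

n = 11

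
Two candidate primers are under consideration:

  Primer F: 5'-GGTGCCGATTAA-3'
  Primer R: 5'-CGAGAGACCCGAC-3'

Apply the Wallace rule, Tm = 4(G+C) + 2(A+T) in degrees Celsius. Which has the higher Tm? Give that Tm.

Primer R, 44°C

Primer F: A+T=6, G+C=6 → Tm = 2(6)+4(6) = 36°C
Primer R: A+T=4, G+C=9 → Tm = 2(4)+4(9) = 44°C
36°C vs 44°C → primer R is higher.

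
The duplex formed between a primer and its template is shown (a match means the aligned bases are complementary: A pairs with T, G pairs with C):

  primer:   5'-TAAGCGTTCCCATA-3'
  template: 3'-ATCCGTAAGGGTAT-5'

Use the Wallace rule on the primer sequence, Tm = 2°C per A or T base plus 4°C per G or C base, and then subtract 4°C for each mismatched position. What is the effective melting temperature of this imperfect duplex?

32°C

Primer base counts: A=4, T=4, G=2, C=4 → A+T=8, G+C=6
Perfect-match Tm = 2(8) + 4(6) = 16 + 24 = 40°C
Mismatches (positions where the bases are not complementary): 2 (at positions 3, 6)
Effective Tm = 40 − 2×4 = 40 − 8 = 32°C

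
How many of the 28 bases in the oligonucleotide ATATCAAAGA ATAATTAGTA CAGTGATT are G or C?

Base counts: T=9, C=2, G=4, A=13
G+C = 4 + 2 = 6

6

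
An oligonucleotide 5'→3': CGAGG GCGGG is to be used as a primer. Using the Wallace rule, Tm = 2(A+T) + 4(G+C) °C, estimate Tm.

Scanning the sequence gives C=2, G=7, A=1, T=0.
So N_AT = 1 and N_GC = 9.
Tm = 2×1 + 4×9 = 38°C

38°C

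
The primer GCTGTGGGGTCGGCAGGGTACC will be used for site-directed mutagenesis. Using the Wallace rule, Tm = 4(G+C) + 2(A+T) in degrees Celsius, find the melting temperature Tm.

76°C

Scanning the sequence gives C=5, A=2, G=11, T=4.
So N_AT = 6 and N_GC = 16.
Tm = 2×6 + 4×16 = 76°C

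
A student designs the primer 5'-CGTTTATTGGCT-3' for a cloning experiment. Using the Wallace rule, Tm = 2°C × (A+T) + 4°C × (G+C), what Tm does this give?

Counting bases: C=2, A=1, G=3, T=6
AT pairs contribute 7, GC pairs contribute 5.
Tm = 2×7 + 4×5 = 34°C

34°C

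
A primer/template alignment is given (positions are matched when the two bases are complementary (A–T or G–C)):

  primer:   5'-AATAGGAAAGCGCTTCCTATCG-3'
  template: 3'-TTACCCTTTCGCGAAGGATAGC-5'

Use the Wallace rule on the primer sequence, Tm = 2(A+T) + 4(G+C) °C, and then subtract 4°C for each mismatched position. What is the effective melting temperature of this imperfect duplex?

60°C

Primer base counts: A=7, T=5, G=5, C=5 → A+T=12, G+C=10
Perfect-match Tm = 2(12) + 4(10) = 24 + 40 = 64°C
Mismatches (positions where the bases are not complementary): 1 (at position 4)
Effective Tm = 64 − 1×4 = 64 − 4 = 60°C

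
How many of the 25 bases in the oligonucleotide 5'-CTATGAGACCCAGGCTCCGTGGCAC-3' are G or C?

Counting bases: C=9, T=4, A=5, G=7
Total G or C: 7 + 9 = 16

16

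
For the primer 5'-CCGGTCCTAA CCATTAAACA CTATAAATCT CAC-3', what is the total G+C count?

Scanning the sequence gives G=2, A=12, T=8, C=11.
Total G or C: 2 + 11 = 13

13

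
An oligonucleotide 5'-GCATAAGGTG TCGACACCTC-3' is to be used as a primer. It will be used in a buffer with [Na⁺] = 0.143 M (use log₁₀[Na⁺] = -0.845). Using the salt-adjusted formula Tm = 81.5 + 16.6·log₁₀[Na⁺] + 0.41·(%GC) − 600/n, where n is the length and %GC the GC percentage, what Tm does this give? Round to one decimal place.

60.0°C

Length n = 20. Base counts: C=6, G=5, A=5, T=4
G+C = 11, so %GC = 11/20 × 100 = 55%
Salt term: 16.6 × (-0.845) = -14.027
GC term: 0.41 × 55 = 22.55; length term: −600/20 = −30
Tm = 81.5 + (-14.027) + 22.55 − 30 = 60.023 → 60.0°C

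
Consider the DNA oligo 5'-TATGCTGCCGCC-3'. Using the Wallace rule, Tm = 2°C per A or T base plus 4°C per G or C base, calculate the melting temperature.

40°C

T=3, C=5, G=3, A=1
A+T = 4, G+C = 8
Tm = 4·8 + 2·4 = 32 + 8 = 40°C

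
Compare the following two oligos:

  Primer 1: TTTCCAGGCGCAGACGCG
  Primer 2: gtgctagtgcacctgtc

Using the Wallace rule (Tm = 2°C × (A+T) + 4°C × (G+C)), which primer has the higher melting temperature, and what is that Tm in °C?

Primer 1: A+T=6, G+C=12 → Tm = 2(6)+4(12) = 60°C
Primer 2: A+T=7, G+C=10 → Tm = 2(7)+4(10) = 54°C
60°C vs 54°C → primer 1 is higher.

Primer 1, 60°C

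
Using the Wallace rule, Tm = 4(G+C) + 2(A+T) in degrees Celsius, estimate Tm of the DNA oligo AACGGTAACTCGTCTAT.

A=5, G=3, C=4, T=5
A+T = 10, G+C = 7
Tm = 2×10 + 4×7 = 48°C

48°C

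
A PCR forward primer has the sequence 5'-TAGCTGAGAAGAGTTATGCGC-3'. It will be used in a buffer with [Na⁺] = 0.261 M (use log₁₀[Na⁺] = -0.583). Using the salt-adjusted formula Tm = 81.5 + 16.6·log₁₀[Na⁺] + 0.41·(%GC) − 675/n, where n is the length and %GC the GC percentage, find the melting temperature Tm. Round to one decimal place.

59.2°C

Length n = 21. Base counts: G=7, T=5, C=3, A=6
G+C = 10, so %GC = 10/21 × 100 = 47.619%
Salt term: 16.6 × (-0.583) = -9.678
GC term: 0.41 × 47.619 = 19.524; length term: −675/21 = −32.143
Tm = 81.5 + (-9.678) + 19.524 − 32.143 = 59.203 → 59.2°C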